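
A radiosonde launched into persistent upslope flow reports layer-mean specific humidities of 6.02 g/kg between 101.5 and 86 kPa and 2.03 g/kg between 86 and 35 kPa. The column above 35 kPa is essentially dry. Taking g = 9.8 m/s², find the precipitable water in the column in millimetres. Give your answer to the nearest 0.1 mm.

PW ≈ 20.1 mm

Precipitable water is the column-integrated vapour mass per unit area: PW = (1/g) Σ q̄ Δp, with q in kg/kg and Δp in Pa (1 kg/m² of water = 1 mm).
Layer 101.5–86 kPa: Δp = 155 hPa = 15500 Pa, q̄ = 0.00602 kg/kg → 0.00602 × 15500 / 9.8 = 9.52 mm
Layer 86–35 kPa: Δp = 510 hPa = 51000 Pa, q̄ = 0.00203 kg/kg → 0.00203 × 51000 / 9.8 = 10.56 mm
PW = 9.52 + 10.56 = 20.08 ≈ 20.1 mm.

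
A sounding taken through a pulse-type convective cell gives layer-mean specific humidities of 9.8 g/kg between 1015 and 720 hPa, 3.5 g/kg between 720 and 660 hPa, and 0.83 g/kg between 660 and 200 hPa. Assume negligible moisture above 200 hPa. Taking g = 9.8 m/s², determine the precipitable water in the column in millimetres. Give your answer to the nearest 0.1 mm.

PW ≈ 35.5 mm

Precipitable water is the column-integrated vapour mass per unit area: PW = (1/g) Σ q̄ Δp, with q in kg/kg and Δp in Pa (1 kg/m² of water = 1 mm).
Layer 1015–720 hPa: Δp = 295 hPa = 29500 Pa, q̄ = 0.0098 kg/kg → 0.0098 × 29500 / 9.8 = 29.50 mm
Layer 720–660 hPa: Δp = 60 hPa = 6000 Pa, q̄ = 0.0035 kg/kg → 0.0035 × 6000 / 9.8 = 2.14 mm
Layer 660–200 hPa: Δp = 460 hPa = 46000 Pa, q̄ = 0.00083 kg/kg → 0.00083 × 46000 / 9.8 = 3.90 mm
PW = 29.50 + 2.14 + 3.90 = 35.54 ≈ 35.5 mm.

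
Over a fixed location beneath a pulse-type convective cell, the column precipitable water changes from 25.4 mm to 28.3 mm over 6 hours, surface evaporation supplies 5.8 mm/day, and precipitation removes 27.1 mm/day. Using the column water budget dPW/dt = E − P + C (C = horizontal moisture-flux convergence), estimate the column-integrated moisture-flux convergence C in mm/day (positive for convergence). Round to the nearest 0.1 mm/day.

dPW/dt = (28.3 − 25.4) mm / (6/24 day) = +11.600 mm/day.
C = dPW/dt − E + P = (+11.600) − 5.8 + 27.1 = 32.9 mm/day.

C ≈ 32.9 mm/day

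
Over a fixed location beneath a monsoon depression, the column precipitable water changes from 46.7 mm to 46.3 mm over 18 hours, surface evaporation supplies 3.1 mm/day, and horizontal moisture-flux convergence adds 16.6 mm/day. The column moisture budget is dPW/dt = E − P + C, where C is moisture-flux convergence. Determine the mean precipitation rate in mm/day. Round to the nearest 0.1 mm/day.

P ≈ 20.2 mm/day

dPW/dt = (46.3 − 46.7) mm / (18/24 day) = -0.533 mm/day.
P = E + C − dPW/dt = 3.1 + (16.6) − (-0.533) = 20.2 mm/day.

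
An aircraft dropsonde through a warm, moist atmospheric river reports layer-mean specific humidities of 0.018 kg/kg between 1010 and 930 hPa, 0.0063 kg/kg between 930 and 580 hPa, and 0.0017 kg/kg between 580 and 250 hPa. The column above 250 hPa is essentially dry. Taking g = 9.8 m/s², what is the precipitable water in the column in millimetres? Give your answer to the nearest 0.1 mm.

PW ≈ 42.9 mm

Precipitable water is the column-integrated vapour mass per unit area: PW = (1/g) Σ q̄ Δp, with q in kg/kg and Δp in Pa (1 kg/m² of water = 1 mm).
Layer 1010–930 hPa: Δp = 80 hPa = 8000 Pa, q̄ = 0.018 kg/kg → 0.018 × 8000 / 9.8 = 14.69 mm
Layer 930–580 hPa: Δp = 350 hPa = 35000 Pa, q̄ = 0.0063 kg/kg → 0.0063 × 35000 / 9.8 = 22.50 mm
Layer 580–250 hPa: Δp = 330 hPa = 33000 Pa, q̄ = 0.0017 kg/kg → 0.0017 × 33000 / 9.8 = 5.72 mm
PW = 14.69 + 22.50 + 5.72 = 42.91 ≈ 42.9 mm.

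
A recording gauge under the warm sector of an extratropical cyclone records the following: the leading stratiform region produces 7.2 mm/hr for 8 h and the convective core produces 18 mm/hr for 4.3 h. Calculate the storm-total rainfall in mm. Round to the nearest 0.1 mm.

Total = Σ Rᵢ Δtᵢ = 7.2 × 8 + 18 × 4.3
      = 57.6 + 77.4 = 135.0 mm.

total ≈ 135.0 mm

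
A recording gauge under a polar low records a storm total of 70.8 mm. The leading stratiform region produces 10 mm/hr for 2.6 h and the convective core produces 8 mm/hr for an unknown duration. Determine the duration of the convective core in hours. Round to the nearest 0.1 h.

duration ≈ 5.6 h

Known phases: 10 × 2.6 = 26 mm.
Remaining depth = 70.8 − 26 = 44.8 mm.
Duration = 44.8 / 8 = 5.6 h.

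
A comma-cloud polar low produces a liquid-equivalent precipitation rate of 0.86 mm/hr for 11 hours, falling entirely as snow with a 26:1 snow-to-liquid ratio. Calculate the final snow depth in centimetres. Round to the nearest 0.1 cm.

Liquid-equivalent depth = 0.86 × 11 = 9.46 mm.
Snow depth = 9.46 mm × 26 = 245.96 mm = 24.6 cm.

snow depth ≈ 24.6 cm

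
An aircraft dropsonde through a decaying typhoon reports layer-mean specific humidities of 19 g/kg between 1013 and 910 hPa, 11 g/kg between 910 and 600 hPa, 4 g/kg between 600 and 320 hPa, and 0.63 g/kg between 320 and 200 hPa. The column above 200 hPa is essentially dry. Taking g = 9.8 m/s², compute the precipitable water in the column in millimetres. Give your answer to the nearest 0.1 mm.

Precipitable water is the column-integrated vapour mass per unit area: PW = (1/g) Σ q̄ Δp, with q in kg/kg and Δp in Pa (1 kg/m² of water = 1 mm).
Layer 1013–910 hPa: Δp = 103 hPa = 10300 Pa, q̄ = 0.019 kg/kg → 0.019 × 10300 / 9.8 = 19.97 mm
Layer 910–600 hPa: Δp = 310 hPa = 31000 Pa, q̄ = 0.011 kg/kg → 0.011 × 31000 / 9.8 = 34.80 mm
Layer 600–320 hPa: Δp = 280 hPa = 28000 Pa, q̄ = 0.004 kg/kg → 0.004 × 28000 / 9.8 = 11.43 mm
Layer 320–200 hPa: Δp = 120 hPa = 12000 Pa, q̄ = 0.00063 kg/kg → 0.00063 × 12000 / 9.8 = 0.77 mm
PW = 19.97 + 34.80 + 11.43 + 0.77 = 66.97 ≈ 67.0 mm.

PW ≈ 67.0 mm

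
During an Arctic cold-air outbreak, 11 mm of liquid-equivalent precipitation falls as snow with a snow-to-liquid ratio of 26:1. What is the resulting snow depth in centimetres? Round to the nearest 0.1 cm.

snow depth ≈ 28.6 cm

Snow depth = liquid × ratio = 11 mm × 26 = 286 mm = 28.6 cm.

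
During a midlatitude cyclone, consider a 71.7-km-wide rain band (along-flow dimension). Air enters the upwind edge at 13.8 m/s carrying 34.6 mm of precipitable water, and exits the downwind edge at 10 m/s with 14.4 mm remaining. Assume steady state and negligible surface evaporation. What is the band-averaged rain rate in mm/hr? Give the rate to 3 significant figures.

R ≈ 16.7 mm/hr

Column moisture flux per unit crosswind length is F = V × PW.
Inflow: F_in = 13.8 × 34.6 = 477.48 mm·m/s
Outflow: F_out = 10 × 14.4 = 144 mm·m/s
Steady-state rate R = (F_in − F_out)/L = (477.48 − 144) / 71700 m = 4.651e-03 mm/s.
R = 4.651e-03 × 3600 = 16.7 mm/hr.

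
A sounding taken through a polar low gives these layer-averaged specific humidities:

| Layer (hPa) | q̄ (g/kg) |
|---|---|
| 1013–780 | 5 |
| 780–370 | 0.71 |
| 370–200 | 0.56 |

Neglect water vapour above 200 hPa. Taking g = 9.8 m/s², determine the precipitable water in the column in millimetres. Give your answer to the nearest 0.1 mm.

Precipitable water is the column-integrated vapour mass per unit area: PW = (1/g) Σ q̄ Δp, with q in kg/kg and Δp in Pa (1 kg/m² of water = 1 mm).
Layer 1013–780 hPa: Δp = 233 hPa = 23300 Pa, q̄ = 0.005 kg/kg → 0.005 × 23300 / 9.8 = 11.89 mm
Layer 780–370 hPa: Δp = 410 hPa = 41000 Pa, q̄ = 0.00071 kg/kg → 0.00071 × 41000 / 9.8 = 2.97 mm
Layer 370–200 hPa: Δp = 170 hPa = 17000 Pa, q̄ = 0.00056 kg/kg → 0.00056 × 17000 / 9.8 = 0.97 mm
PW = 11.89 + 2.97 + 0.97 = 15.83 ≈ 15.8 mm.

PW ≈ 15.8 mm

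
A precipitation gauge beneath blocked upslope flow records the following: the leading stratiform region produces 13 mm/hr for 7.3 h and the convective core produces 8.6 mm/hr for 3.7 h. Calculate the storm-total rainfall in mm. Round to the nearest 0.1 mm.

total ≈ 126.7 mm

Total = Σ Rᵢ Δtᵢ = 13 × 7.3 + 8.6 × 3.7
      = 94.9 + 31.82 = 126.7 mm.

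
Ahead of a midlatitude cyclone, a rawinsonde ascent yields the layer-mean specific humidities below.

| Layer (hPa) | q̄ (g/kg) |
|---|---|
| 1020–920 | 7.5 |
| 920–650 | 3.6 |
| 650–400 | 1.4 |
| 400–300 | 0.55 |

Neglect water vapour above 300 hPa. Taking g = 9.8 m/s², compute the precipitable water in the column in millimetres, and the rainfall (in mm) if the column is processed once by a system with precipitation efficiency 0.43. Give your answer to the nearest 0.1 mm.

Precipitable water is the column-integrated vapour mass per unit area: PW = (1/g) Σ q̄ Δp, with q in kg/kg and Δp in Pa (1 kg/m² of water = 1 mm).
Layer 1020–920 hPa: Δp = 100 hPa = 10000 Pa, q̄ = 0.0075 kg/kg → 0.0075 × 10000 / 9.8 = 7.65 mm
Layer 920–650 hPa: Δp = 270 hPa = 27000 Pa, q̄ = 0.0036 kg/kg → 0.0036 × 27000 / 9.8 = 9.92 mm
Layer 650–400 hPa: Δp = 250 hPa = 25000 Pa, q̄ = 0.0014 kg/kg → 0.0014 × 25000 / 9.8 = 3.57 mm
Layer 400–300 hPa: Δp = 100 hPa = 10000 Pa, q̄ = 0.00055 kg/kg → 0.00055 × 10000 / 9.8 = 0.56 mm
PW = 7.65 + 9.92 + 3.57 + 0.56 = 21.70 ≈ 21.7 mm.
Rainfall = ε × PW = 0.43 × 21.7 = 9.3 mm.

PW ≈ 21.7 mm; rainfall ≈ 9.3 mm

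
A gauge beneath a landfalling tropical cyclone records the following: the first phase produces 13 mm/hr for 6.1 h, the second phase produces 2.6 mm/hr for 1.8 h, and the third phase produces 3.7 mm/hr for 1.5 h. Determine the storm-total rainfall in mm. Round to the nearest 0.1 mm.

total ≈ 89.5 mm

Total = Σ Rᵢ Δtᵢ = 13 × 6.1 + 2.6 × 1.8 + 3.7 × 1.5
      = 79.3 + 4.68 + 5.55 = 89.5 mm.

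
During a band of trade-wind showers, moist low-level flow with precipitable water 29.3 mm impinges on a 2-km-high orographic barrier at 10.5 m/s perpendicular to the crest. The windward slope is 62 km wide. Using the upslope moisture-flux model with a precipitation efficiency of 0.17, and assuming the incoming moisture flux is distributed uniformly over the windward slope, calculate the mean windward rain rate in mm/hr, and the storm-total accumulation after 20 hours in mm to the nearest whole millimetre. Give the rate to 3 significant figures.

Incoming column moisture flux per unit ridge length: F = V × PW = 10.5 × 29.3 = 307.65 mm·m/s.
Spread over the 62 km slope with efficiency ε = 0.17: R = ε·F/W = 0.17 × 307.65 / 62000 m = 8.436e-04 mm/s.
R = 8.436e-04 × 3600 = 3.04 mm/hr.
Over 20 h: total = 3.04 × 20 = 60.8 ≈ 61 mm.

R ≈ 3.04 mm/hr; total ≈ 61 mm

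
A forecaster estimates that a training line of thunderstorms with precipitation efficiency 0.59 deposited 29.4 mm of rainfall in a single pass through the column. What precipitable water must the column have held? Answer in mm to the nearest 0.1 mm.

PW = rainfall / ε = 29.4 / 0.59 = 49.8 mm.

PW ≈ 49.8 mm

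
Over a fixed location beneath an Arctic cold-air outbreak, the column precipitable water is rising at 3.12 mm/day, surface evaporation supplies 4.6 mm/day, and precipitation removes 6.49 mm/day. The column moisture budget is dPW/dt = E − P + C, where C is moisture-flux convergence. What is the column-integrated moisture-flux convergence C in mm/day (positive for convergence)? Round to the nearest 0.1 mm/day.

dPW/dt = +3.12 mm/day.
C = dPW/dt − E + P = (+3.12) − 4.6 + 6.49 = 5.0 mm/day.

C ≈ 5.0 mm/day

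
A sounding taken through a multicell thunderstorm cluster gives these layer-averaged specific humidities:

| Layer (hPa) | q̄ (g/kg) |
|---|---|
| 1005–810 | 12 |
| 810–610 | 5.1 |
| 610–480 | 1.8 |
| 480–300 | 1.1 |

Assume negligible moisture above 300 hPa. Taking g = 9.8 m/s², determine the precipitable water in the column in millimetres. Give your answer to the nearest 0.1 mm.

PW ≈ 38.7 mm

Precipitable water is the column-integrated vapour mass per unit area: PW = (1/g) Σ q̄ Δp, with q in kg/kg and Δp in Pa (1 kg/m² of water = 1 mm).
Layer 1005–810 hPa: Δp = 195 hPa = 19500 Pa, q̄ = 0.012 kg/kg → 0.012 × 19500 / 9.8 = 23.88 mm
Layer 810–610 hPa: Δp = 200 hPa = 20000 Pa, q̄ = 0.0051 kg/kg → 0.0051 × 20000 / 9.8 = 10.41 mm
Layer 610–480 hPa: Δp = 130 hPa = 13000 Pa, q̄ = 0.0018 kg/kg → 0.0018 × 13000 / 9.8 = 2.39 mm
Layer 480–300 hPa: Δp = 180 hPa = 18000 Pa, q̄ = 0.0011 kg/kg → 0.0011 × 18000 / 9.8 = 2.02 mm
PW = 23.88 + 10.41 + 2.39 + 2.02 = 38.70 ≈ 38.7 mm.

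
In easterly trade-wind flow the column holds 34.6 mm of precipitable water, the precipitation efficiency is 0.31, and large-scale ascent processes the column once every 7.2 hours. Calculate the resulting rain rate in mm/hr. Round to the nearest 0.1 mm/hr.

Each overturning extracts ε × PW = 0.31 × 34.6 = 10.726 mm.
Rate = ε·PW / τ = 10.726 / 7.2 h = 1.5 mm/hr.

R ≈ 1.5 mm/hr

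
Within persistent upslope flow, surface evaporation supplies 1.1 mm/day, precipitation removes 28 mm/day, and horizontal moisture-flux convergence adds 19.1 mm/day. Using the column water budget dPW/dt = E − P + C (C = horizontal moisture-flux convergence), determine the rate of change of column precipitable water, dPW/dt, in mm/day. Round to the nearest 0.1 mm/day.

dPW/dt = E − P + C = 1.1 − 28 + (19.1) = -7.8 mm/day.

dPW/dt ≈ -7.8 mm/day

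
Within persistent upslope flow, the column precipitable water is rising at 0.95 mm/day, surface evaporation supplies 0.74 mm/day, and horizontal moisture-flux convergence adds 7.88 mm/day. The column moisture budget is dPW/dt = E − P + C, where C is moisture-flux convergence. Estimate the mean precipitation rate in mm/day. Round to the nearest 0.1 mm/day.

dPW/dt = +0.95 mm/day.
P = E + C − dPW/dt = 0.74 + (7.88) − (+0.95) = 7.7 mm/day.

P ≈ 7.7 mm/day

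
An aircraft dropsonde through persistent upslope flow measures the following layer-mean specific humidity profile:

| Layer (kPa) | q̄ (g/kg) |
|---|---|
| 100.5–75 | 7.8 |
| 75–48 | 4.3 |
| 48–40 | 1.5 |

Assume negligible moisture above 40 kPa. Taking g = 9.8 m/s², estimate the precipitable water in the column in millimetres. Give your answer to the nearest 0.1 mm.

Precipitable water is the column-integrated vapour mass per unit area: PW = (1/g) Σ q̄ Δp, with q in kg/kg and Δp in Pa (1 kg/m² of water = 1 mm).
Layer 100.5–75 kPa: Δp = 255 hPa = 25500 Pa, q̄ = 0.0078 kg/kg → 0.0078 × 25500 / 9.8 = 20.30 mm
Layer 75–48 kPa: Δp = 270 hPa = 27000 Pa, q̄ = 0.0043 kg/kg → 0.0043 × 27000 / 9.8 = 11.85 mm
Layer 48–40 kPa: Δp = 80 hPa = 8000 Pa, q̄ = 0.0015 kg/kg → 0.0015 × 8000 / 9.8 = 1.22 mm
PW = 20.30 + 11.85 + 1.22 = 33.37 ≈ 33.4 mm.

PW ≈ 33.4 mm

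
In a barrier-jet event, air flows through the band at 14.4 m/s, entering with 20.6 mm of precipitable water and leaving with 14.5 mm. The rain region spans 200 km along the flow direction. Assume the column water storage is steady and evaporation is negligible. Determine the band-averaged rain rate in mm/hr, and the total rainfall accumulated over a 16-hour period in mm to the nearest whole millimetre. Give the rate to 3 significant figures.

R ≈ 1.58 mm/hr; total ≈ 25 mm

Column moisture flux per unit crosswind length is F = V × PW.
Inflow: F_in = 14.4 × 20.6 = 296.64 mm·m/s
Outflow: F_out = 14.4 × 14.5 = 208.8 mm·m/s
Steady-state rate R = (F_in − F_out)/L = (296.64 − 208.8) / 200000 m = 4.392e-04 mm/s.
R = 4.392e-04 × 3600 = 1.58 mm/hr.
Over 16 h: total = 1.58 × 16 = 25.28 ≈ 25 mm.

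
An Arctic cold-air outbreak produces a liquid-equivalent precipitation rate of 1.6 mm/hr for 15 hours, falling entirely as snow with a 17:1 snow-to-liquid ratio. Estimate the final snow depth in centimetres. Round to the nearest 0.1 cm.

Liquid-equivalent depth = 1.6 × 15 = 24 mm.
Snow depth = 24 mm × 17 = 408 mm = 40.8 cm.

snow depth ≈ 40.8 cm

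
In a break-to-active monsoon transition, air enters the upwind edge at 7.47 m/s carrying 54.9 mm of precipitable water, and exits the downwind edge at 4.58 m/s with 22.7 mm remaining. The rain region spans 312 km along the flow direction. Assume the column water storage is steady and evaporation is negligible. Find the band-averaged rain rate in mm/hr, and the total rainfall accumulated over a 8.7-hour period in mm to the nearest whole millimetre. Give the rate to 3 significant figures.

Column moisture flux per unit crosswind length is F = V × PW.
Inflow: F_in = 7.47 × 54.9 = 410.103 mm·m/s
Outflow: F_out = 4.58 × 22.7 = 103.966 mm·m/s
Steady-state rate R = (F_in − F_out)/L = (410.103 − 103.966) / 312000 m = 9.812e-04 mm/s.
R = 9.812e-04 × 3600 = 3.53 mm/hr.
Over 8.7 h: total = 3.53 × 8.7 = 30.711 ≈ 31 mm.

R ≈ 3.53 mm/hr; total ≈ 31 mm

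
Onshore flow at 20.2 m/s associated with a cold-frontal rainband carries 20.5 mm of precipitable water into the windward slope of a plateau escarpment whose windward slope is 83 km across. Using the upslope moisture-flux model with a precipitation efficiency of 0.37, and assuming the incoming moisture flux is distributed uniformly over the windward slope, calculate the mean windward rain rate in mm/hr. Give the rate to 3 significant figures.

R ≈ 6.65 mm/hr

Incoming column moisture flux per unit ridge length: F = V × PW = 20.2 × 20.5 = 414.1 mm·m/s.
Spread over the 83 km slope with efficiency ε = 0.37: R = ε·F/W = 0.37 × 414.1 / 83000 m = 1.846e-03 mm/s.
R = 1.846e-03 × 3600 = 6.65 mm/hr.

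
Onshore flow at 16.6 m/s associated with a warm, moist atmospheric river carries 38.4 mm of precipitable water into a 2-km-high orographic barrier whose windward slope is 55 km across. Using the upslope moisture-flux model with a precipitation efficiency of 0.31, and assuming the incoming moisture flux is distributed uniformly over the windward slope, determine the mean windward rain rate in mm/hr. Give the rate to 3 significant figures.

Incoming column moisture flux per unit ridge length: F = V × PW = 16.6 × 38.4 = 637.44 mm·m/s.
Spread over the 55 km slope with efficiency ε = 0.31: R = ε·F/W = 0.31 × 637.44 / 55000 m = 3.593e-03 mm/s.
R = 3.593e-03 × 3600 = 12.9 mm/hr.

R ≈ 12.9 mm/hr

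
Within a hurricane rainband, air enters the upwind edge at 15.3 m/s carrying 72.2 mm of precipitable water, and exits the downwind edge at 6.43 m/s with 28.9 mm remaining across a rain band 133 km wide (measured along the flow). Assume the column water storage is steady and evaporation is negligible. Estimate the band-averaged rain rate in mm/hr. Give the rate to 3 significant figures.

Column moisture flux per unit crosswind length is F = V × PW.
Inflow: F_in = 15.3 × 72.2 = 1104.66 mm·m/s
Outflow: F_out = 6.43 × 28.9 = 185.827 mm·m/s
Steady-state rate R = (F_in − F_out)/L = (1104.66 − 185.827) / 133000 m = 6.909e-03 mm/s.
R = 6.909e-03 × 3600 = 24.9 mm/hr.

R ≈ 24.9 mm/hr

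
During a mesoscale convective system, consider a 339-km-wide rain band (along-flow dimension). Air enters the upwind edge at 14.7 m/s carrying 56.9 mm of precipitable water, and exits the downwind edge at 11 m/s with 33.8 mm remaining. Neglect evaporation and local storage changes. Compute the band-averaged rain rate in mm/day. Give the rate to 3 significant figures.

R ≈ 118 mm/day

Column moisture flux per unit crosswind length is F = V × PW.
Inflow: F_in = 14.7 × 56.9 = 836.43 mm·m/s
Outflow: F_out = 11 × 33.8 = 371.8 mm·m/s
Steady-state rate R = (F_in − F_out)/L = (836.43 − 371.8) / 339000 m = 1.371e-03 mm/s.
R = 1.371e-03 × 3600 × 24 = 118 mm/day.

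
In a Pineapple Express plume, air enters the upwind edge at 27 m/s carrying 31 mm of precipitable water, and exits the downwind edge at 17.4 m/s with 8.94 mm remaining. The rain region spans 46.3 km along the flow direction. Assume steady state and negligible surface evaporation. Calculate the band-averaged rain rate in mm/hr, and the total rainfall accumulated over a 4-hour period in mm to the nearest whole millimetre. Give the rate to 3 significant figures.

R ≈ 53.0 mm/hr; total ≈ 212 mm

Column moisture flux per unit crosswind length is F = V × PW.
Inflow: F_in = 27 × 31 = 837 mm·m/s
Outflow: F_out = 17.4 × 8.94 = 155.556 mm·m/s
Steady-state rate R = (F_in − F_out)/L = (837 − 155.556) / 46300 m = 1.472e-02 mm/s.
R = 1.472e-02 × 3600 = 53.0 mm/hr.
Over 4 h: total = 53.0 × 4 = 212 mm.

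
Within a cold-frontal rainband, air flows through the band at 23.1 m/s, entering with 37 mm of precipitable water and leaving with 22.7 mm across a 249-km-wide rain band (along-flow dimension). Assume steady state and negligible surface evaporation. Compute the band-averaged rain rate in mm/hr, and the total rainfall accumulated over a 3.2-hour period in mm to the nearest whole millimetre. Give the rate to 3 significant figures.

R ≈ 4.78 mm/hr; total ≈ 15 mm

Column moisture flux per unit crosswind length is F = V × PW.
Inflow: F_in = 23.1 × 37 = 854.7 mm·m/s
Outflow: F_out = 23.1 × 22.7 = 524.37 mm·m/s
Steady-state rate R = (F_in − F_out)/L = (854.7 − 524.37) / 249000 m = 1.327e-03 mm/s.
R = 1.327e-03 × 3600 = 4.78 mm/hr.
Over 3.2 h: total = 4.78 × 3.2 = 15.296 ≈ 15 mm.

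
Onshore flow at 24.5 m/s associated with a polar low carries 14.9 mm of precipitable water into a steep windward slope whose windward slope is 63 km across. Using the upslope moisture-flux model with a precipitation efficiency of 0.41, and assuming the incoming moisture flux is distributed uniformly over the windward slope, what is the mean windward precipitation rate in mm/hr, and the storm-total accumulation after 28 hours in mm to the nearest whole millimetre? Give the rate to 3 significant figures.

Incoming column moisture flux per unit ridge length: F = V × PW = 24.5 × 14.9 = 365.05 mm·m/s.
Spread over the 63 km slope with efficiency ε = 0.41: R = ε·F/W = 0.41 × 365.05 / 63000 m = 2.376e-03 mm/s.
R = 2.376e-03 × 3600 = 8.55 mm/hr.
Over 28 h: total = 8.55 × 28 = 239.4 ≈ 239 mm.

R ≈ 8.55 mm/hr; total ≈ 239 mm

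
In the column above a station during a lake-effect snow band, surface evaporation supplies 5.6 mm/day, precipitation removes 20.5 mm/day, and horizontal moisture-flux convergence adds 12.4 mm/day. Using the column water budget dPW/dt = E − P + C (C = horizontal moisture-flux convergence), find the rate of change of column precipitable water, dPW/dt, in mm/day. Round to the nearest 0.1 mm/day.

dPW/dt = E − P + C = 5.6 − 20.5 + (12.4) = -2.5 mm/day.

dPW/dt ≈ -2.5 mm/day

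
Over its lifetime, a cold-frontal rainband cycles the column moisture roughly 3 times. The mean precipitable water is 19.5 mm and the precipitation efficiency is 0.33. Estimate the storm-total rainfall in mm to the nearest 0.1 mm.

Each cycle deposits ε × PW = 0.33 × 19.5 = 6.435 mm.
Over 3 cycles: 3 × 6.435 = 19.3 mm.

rainfall ≈ 19.3 mm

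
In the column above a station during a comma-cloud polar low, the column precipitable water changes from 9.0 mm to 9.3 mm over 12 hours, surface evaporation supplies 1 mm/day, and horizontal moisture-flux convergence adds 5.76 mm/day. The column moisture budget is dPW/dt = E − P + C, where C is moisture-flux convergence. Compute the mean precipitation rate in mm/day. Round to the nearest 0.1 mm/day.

dPW/dt = (9.3 − 9.0) mm / (12/24 day) = +0.600 mm/day.
P = E + C − dPW/dt = 1 + (5.76) − (+0.600) = 6.2 mm/day.

P ≈ 6.2 mm/day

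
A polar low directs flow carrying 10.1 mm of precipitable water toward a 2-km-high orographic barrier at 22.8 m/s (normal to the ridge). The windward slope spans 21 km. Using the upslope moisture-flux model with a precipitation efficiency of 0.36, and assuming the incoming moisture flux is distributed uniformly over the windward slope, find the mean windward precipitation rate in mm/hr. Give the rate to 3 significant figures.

R ≈ 14.2 mm/hr

Incoming column moisture flux per unit ridge length: F = V × PW = 22.8 × 10.1 = 230.28 mm·m/s.
Spread over the 21 km slope with efficiency ε = 0.36: R = ε·F/W = 0.36 × 230.28 / 21000 m = 3.948e-03 mm/s.
R = 3.948e-03 × 3600 = 14.2 mm/hr.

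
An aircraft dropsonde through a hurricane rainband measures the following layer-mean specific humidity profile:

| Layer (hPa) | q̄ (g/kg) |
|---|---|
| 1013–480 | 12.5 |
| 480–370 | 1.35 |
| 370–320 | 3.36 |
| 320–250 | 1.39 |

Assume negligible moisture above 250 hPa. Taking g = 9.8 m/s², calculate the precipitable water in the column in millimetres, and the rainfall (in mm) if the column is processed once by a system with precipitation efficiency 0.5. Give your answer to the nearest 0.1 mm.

PW ≈ 72.2 mm; rainfall ≈ 36.1 mm

Precipitable water is the column-integrated vapour mass per unit area: PW = (1/g) Σ q̄ Δp, with q in kg/kg and Δp in Pa (1 kg/m² of water = 1 mm).
Layer 1013–480 hPa: Δp = 533 hPa = 53300 Pa, q̄ = 0.0125 kg/kg → 0.0125 × 53300 / 9.8 = 67.98 mm
Layer 480–370 hPa: Δp = 110 hPa = 11000 Pa, q̄ = 0.00135 kg/kg → 0.00135 × 11000 / 9.8 = 1.52 mm
Layer 370–320 hPa: Δp = 50 hPa = 5000 Pa, q̄ = 0.00336 kg/kg → 0.00336 × 5000 / 9.8 = 1.71 mm
Layer 320–250 hPa: Δp = 70 hPa = 7000 Pa, q̄ = 0.00139 kg/kg → 0.00139 × 7000 / 9.8 = 0.99 mm
PW = 67.98 + 1.52 + 1.71 + 0.99 = 72.20 ≈ 72.2 mm.
Rainfall = ε × PW = 0.5 × 72.2 = 36.1 mm.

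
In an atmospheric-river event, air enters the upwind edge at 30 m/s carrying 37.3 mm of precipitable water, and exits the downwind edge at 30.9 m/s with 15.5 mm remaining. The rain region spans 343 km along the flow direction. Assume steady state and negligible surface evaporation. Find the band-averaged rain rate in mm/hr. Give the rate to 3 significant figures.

Column moisture flux per unit crosswind length is F = V × PW.
Inflow: F_in = 30 × 37.3 = 1119 mm·m/s
Outflow: F_out = 30.9 × 15.5 = 478.95 mm·m/s
Steady-state rate R = (F_in − F_out)/L = (1119 − 478.95) / 343000 m = 1.866e-03 mm/s.
R = 1.866e-03 × 3600 = 6.72 mm/hr.

R ≈ 6.72 mm/hr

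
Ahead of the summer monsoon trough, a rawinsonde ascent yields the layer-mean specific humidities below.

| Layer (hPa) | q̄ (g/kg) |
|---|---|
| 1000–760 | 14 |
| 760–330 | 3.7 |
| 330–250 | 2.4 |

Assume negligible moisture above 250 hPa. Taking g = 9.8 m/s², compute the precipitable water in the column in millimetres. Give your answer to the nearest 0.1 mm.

PW ≈ 52.5 mm

Precipitable water is the column-integrated vapour mass per unit area: PW = (1/g) Σ q̄ Δp, with q in kg/kg and Δp in Pa (1 kg/m² of water = 1 mm).
Layer 1000–760 hPa: Δp = 240 hPa = 24000 Pa, q̄ = 0.014 kg/kg → 0.014 × 24000 / 9.8 = 34.29 mm
Layer 760–330 hPa: Δp = 430 hPa = 43000 Pa, q̄ = 0.0037 kg/kg → 0.0037 × 43000 / 9.8 = 16.23 mm
Layer 330–250 hPa: Δp = 80 hPa = 8000 Pa, q̄ = 0.0024 kg/kg → 0.0024 × 8000 / 9.8 = 1.96 mm
PW = 34.29 + 16.23 + 1.96 = 52.48 ≈ 52.5 mm.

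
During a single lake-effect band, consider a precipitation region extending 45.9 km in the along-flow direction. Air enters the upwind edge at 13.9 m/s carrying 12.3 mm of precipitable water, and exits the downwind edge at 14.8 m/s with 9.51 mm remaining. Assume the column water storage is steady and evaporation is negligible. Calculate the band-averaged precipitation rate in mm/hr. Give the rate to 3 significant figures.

Column moisture flux per unit crosswind length is F = V × PW.
Inflow: F_in = 13.9 × 12.3 = 170.97 mm·m/s
Outflow: F_out = 14.8 × 9.51 = 140.748 mm·m/s
Steady-state rate R = (F_in − F_out)/L = (170.97 − 140.748) / 45900 m = 6.584e-04 mm/s.
R = 6.584e-04 × 3600 = 2.37 mm/hr.

R ≈ 2.37 mm/hr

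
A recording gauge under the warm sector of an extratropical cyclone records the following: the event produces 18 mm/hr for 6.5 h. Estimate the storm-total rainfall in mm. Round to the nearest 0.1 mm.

total ≈ 117.0 mm

Total = Σ Rᵢ Δtᵢ = 18 × 6.5
      = 117 = 117.0 mm.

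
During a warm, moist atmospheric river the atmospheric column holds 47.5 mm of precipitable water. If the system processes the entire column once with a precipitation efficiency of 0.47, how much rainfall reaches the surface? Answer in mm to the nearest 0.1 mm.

rainfall ≈ 22.3 mm

Rainfall = ε × PW = 0.47 × 47.5 = 22.3 mm.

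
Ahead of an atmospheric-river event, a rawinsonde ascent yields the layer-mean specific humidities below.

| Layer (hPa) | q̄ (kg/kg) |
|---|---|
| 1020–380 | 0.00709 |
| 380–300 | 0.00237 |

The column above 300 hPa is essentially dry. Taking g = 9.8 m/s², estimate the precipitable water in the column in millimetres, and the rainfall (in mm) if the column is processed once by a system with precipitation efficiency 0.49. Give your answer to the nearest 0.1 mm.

PW ≈ 48.2 mm; rainfall ≈ 23.6 mm

Precipitable water is the column-integrated vapour mass per unit area: PW = (1/g) Σ q̄ Δp, with q in kg/kg and Δp in Pa (1 kg/m² of water = 1 mm).
Layer 1020–380 hPa: Δp = 640 hPa = 64000 Pa, q̄ = 0.00709 kg/kg → 0.00709 × 64000 / 9.8 = 46.30 mm
Layer 380–300 hPa: Δp = 80 hPa = 8000 Pa, q̄ = 0.00237 kg/kg → 0.00237 × 8000 / 9.8 = 1.93 mm
PW = 46.30 + 1.93 = 48.23 ≈ 48.2 mm.
Rainfall = ε × PW = 0.49 × 48.2 = 23.6 mm.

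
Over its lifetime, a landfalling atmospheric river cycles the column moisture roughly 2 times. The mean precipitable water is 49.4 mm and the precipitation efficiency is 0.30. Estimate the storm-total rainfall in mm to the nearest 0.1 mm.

Each cycle deposits ε × PW = 0.30 × 49.4 = 14.82 mm.
Over 2 cycles: 2 × 14.82 = 29.6 mm.

rainfall ≈ 29.6 mm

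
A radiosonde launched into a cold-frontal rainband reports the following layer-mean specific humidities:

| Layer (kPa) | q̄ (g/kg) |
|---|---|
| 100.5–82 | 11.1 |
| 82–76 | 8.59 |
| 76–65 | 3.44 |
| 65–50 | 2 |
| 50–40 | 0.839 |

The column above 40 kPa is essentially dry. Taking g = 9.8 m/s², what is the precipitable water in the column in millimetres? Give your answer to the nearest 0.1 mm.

Precipitable water is the column-integrated vapour mass per unit area: PW = (1/g) Σ q̄ Δp, with q in kg/kg and Δp in Pa (1 kg/m² of water = 1 mm).
Layer 100.5–82 kPa: Δp = 185 hPa = 18500 Pa, q̄ = 0.0111 kg/kg → 0.0111 × 18500 / 9.8 = 20.95 mm
Layer 82–76 kPa: Δp = 60 hPa = 6000 Pa, q̄ = 0.00859 kg/kg → 0.00859 × 6000 / 9.8 = 5.26 mm
Layer 76–65 kPa: Δp = 110 hPa = 11000 Pa, q̄ = 0.00344 kg/kg → 0.00344 × 11000 / 9.8 = 3.86 mm
Layer 65–50 kPa: Δp = 150 hPa = 15000 Pa, q̄ = 0.002 kg/kg → 0.002 × 15000 / 9.8 = 3.06 mm
Layer 50–40 kPa: Δp = 100 hPa = 10000 Pa, q̄ = 0.000839 kg/kg → 0.000839 × 10000 / 9.8 = 0.86 mm
PW = 20.95 + 5.26 + 3.86 + 3.06 + 0.86 = 33.99 ≈ 34.0 mm.

PW ≈ 34.0 mm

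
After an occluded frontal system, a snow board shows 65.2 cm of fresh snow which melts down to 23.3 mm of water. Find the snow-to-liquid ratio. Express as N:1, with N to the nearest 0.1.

ratio ≈ 28.0

Ratio = snow depth / SWE = 652 mm / 23.3 mm = 28.0, i.e. 28.0:1.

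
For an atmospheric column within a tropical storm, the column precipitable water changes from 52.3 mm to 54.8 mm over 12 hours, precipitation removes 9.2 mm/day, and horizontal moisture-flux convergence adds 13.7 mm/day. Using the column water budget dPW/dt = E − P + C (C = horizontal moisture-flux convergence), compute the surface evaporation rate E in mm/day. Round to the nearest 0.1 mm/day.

dPW/dt = (54.8 − 52.3) mm / (12/24 day) = +5.000 mm/day.
E = dPW/dt + P − C = (+5.000) + 9.2 − (13.7) = 0.5 mm/day.

E ≈ 0.5 mm/day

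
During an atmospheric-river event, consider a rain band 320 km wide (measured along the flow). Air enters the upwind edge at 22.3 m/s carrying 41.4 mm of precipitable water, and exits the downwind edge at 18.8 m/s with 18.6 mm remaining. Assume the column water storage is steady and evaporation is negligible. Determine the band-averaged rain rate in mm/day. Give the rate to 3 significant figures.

Column moisture flux per unit crosswind length is F = V × PW.
Inflow: F_in = 22.3 × 41.4 = 923.22 mm·m/s
Outflow: F_out = 18.8 × 18.6 = 349.68 mm·m/s
Steady-state rate R = (F_in − F_out)/L = (923.22 − 349.68) / 320000 m = 1.792e-03 mm/s.
R = 1.792e-03 × 3600 × 24 = 155 mm/day.

R ≈ 155 mm/day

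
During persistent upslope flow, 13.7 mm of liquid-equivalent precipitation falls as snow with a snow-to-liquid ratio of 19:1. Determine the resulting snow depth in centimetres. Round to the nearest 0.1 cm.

Snow depth = liquid × ratio = 13.7 mm × 19 = 260.3 mm = 26.0 cm.

snow depth ≈ 26.0 cm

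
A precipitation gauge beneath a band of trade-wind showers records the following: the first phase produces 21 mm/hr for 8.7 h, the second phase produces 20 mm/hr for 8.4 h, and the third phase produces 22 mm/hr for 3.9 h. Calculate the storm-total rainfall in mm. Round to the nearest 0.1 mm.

total ≈ 436.5 mm

Total = Σ Rᵢ Δtᵢ = 21 × 8.7 + 20 × 8.4 + 22 × 3.9
      = 182.7 + 168 + 85.8 = 436.5 mm.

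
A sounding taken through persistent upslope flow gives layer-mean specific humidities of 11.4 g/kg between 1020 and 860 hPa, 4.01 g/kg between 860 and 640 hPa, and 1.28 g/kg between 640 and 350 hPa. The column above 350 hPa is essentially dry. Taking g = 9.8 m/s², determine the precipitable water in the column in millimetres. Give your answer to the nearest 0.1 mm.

Precipitable water is the column-integrated vapour mass per unit area: PW = (1/g) Σ q̄ Δp, with q in kg/kg and Δp in Pa (1 kg/m² of water = 1 mm).
Layer 1020–860 hPa: Δp = 160 hPa = 16000 Pa, q̄ = 0.0114 kg/kg → 0.0114 × 16000 / 9.8 = 18.61 mm
Layer 860–640 hPa: Δp = 220 hPa = 22000 Pa, q̄ = 0.00401 kg/kg → 0.00401 × 22000 / 9.8 = 9.00 mm
Layer 640–350 hPa: Δp = 290 hPa = 29000 Pa, q̄ = 0.00128 kg/kg → 0.00128 × 29000 / 9.8 = 3.79 mm
PW = 18.61 + 9.00 + 3.79 = 31.40 ≈ 31.4 mm.

PW ≈ 31.4 mm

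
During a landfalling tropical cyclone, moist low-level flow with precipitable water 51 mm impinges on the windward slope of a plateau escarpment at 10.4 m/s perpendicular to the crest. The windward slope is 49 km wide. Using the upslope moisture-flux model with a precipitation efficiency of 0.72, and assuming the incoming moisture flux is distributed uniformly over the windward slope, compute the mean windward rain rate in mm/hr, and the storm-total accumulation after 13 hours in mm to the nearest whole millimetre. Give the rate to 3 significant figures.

R ≈ 28.1 mm/hr; total ≈ 365 mm

Incoming column moisture flux per unit ridge length: F = V × PW = 10.4 × 51 = 530.4 mm·m/s.
Spread over the 49 km slope with efficiency ε = 0.72: R = ε·F/W = 0.72 × 530.4 / 49000 m = 7.794e-03 mm/s.
R = 7.794e-03 × 3600 = 28.1 mm/hr.
Over 13 h: total = 28.1 × 13 = 365.3 ≈ 365 mm.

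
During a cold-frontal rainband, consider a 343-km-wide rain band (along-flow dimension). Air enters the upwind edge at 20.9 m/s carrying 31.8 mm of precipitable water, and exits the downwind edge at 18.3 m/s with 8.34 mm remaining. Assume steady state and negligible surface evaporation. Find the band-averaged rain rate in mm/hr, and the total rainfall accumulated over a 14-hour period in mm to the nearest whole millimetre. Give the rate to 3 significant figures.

R ≈ 5.37 mm/hr; total ≈ 75 mm

Column moisture flux per unit crosswind length is F = V × PW.
Inflow: F_in = 20.9 × 31.8 = 664.62 mm·m/s
Outflow: F_out = 18.3 × 8.34 = 152.622 mm·m/s
Steady-state rate R = (F_in − F_out)/L = (664.62 − 152.622) / 343000 m = 1.493e-03 mm/s.
R = 1.493e-03 × 3600 = 5.37 mm/hr.
Over 14 h: total = 5.37 × 14 = 75.18 ≈ 75 mm.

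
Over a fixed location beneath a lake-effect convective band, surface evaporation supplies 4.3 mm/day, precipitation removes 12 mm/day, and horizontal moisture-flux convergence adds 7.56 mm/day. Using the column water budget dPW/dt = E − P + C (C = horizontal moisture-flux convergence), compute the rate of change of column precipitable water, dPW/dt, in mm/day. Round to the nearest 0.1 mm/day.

dPW/dt ≈ -0.1 mm/day

dPW/dt = E − P + C = 4.3 − 12 + (7.56) = -0.1 mm/day.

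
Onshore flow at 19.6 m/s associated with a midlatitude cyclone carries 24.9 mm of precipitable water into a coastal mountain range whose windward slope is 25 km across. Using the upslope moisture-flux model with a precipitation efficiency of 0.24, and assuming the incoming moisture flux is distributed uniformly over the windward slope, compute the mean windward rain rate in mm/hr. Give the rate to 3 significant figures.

Incoming column moisture flux per unit ridge length: F = V × PW = 19.6 × 24.9 = 488.04 mm·m/s.
Spread over the 25 km slope with efficiency ε = 0.24: R = ε·F/W = 0.24 × 488.04 / 25000 m = 4.685e-03 mm/s.
R = 4.685e-03 × 3600 = 16.9 mm/hr.

R ≈ 16.9 mm/hr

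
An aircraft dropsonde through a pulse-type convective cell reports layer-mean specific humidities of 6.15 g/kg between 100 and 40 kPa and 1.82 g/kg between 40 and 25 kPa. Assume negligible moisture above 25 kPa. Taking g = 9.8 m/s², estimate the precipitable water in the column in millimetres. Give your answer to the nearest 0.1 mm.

Precipitable water is the column-integrated vapour mass per unit area: PW = (1/g) Σ q̄ Δp, with q in kg/kg and Δp in Pa (1 kg/m² of water = 1 mm).
Layer 100–40 kPa: Δp = 600 hPa = 60000 Pa, q̄ = 0.00615 kg/kg → 0.00615 × 60000 / 9.8 = 37.65 mm
Layer 40–25 kPa: Δp = 150 hPa = 15000 Pa, q̄ = 0.00182 kg/kg → 0.00182 × 15000 / 9.8 = 2.79 mm
PW = 37.65 + 2.79 = 40.44 ≈ 40.4 mm.

PW ≈ 40.4 mm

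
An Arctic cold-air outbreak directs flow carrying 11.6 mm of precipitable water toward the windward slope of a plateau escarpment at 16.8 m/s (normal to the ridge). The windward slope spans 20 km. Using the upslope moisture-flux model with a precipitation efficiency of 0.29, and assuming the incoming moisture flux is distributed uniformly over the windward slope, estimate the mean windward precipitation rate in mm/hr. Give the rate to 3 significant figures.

R ≈ 10.2 mm/hr

Incoming column moisture flux per unit ridge length: F = V × PW = 16.8 × 11.6 = 194.88 mm·m/s.
Spread over the 20 km slope with efficiency ε = 0.29: R = ε·F/W = 0.29 × 194.88 / 20000 m = 2.826e-03 mm/s.
R = 2.826e-03 × 3600 = 10.2 mm/hr.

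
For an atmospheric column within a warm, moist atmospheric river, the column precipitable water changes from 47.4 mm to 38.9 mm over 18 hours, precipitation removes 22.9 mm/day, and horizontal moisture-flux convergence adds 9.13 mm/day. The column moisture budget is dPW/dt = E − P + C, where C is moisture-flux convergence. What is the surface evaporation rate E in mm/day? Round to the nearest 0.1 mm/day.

E ≈ 2.4 mm/day

dPW/dt = (38.9 − 47.4) mm / (18/24 day) = -11.333 mm/day.
E = dPW/dt + P − C = (-11.333) + 22.9 − (9.13) = 2.4 mm/day.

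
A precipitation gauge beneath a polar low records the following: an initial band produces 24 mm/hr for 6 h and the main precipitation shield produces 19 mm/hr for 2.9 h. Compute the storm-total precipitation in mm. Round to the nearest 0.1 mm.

total ≈ 199.1 mm

Total = Σ Rᵢ Δtᵢ = 24 × 6 + 19 × 2.9
      = 144 + 55.1 = 199.1 mm.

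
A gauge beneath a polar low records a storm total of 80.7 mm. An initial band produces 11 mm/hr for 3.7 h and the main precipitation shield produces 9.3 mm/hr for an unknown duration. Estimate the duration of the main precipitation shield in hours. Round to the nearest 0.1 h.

duration ≈ 4.3 h

Known phases: 11 × 3.7 = 40.7 mm.
Remaining depth = 80.7 − 40.7 = 40 mm.
Duration = 40 / 9.3 = 4.3 h.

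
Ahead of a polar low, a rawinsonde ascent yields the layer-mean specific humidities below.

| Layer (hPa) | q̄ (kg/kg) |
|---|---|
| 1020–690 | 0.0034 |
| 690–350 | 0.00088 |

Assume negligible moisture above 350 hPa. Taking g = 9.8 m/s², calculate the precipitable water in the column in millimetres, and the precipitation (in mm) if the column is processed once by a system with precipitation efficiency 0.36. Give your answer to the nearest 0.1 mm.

Precipitable water is the column-integrated vapour mass per unit area: PW = (1/g) Σ q̄ Δp, with q in kg/kg and Δp in Pa (1 kg/m² of water = 1 mm).
Layer 1020–690 hPa: Δp = 330 hPa = 33000 Pa, q̄ = 0.0034 kg/kg → 0.0034 × 33000 / 9.8 = 11.45 mm
Layer 690–350 hPa: Δp = 340 hPa = 34000 Pa, q̄ = 0.00088 kg/kg → 0.00088 × 34000 / 9.8 = 3.05 mm
PW = 11.45 + 3.05 = 14.50 ≈ 14.5 mm.
Precipitation = ε × PW = 0.36 × 14.5 = 5.2 mm.

PW ≈ 14.5 mm; precipitation ≈ 5.2 mm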